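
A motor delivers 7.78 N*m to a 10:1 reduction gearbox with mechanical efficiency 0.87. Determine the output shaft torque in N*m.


tau_out = tau_in * N * eta = 7.78 * 10 * 0.87 = 67.6860

67.6860 N*m


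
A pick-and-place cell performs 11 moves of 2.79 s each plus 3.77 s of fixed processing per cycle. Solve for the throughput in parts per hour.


T_cycle = 11*2.79 + 3.77 = 34.4600 s
rate = 3600/T = 104.4689

104.4689 parts/hour


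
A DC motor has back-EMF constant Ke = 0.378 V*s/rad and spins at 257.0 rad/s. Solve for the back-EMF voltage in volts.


V_emf = Ke * omega = 0.378*257.0 = 97.1460

97.1460 V


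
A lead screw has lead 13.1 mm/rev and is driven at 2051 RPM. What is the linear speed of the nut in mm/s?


v = lead * (RPM/60) = 13.1*2051/60 = 447.8017

447.8017 mm/s


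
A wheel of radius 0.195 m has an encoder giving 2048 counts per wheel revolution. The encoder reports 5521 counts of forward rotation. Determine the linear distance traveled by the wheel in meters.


revs = 5521/2048 = 2.695801
d = revs * 2*pi*r = 2.695801 * 2*pi*0.195 = 3.3030

3.3030 m


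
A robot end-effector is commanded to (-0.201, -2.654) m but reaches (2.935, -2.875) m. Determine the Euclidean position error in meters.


dx = 2.935 - (-0.201) = 3.1360, dy = -2.875 - (-2.654) = -0.2210
err = sqrt(9.834496 + 0.048841) = 3.1438

3.1438 m


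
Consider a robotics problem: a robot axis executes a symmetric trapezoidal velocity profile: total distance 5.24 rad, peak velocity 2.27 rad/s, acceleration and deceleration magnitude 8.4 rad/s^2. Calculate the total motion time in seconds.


t_acc = v/a = 2.27/8.4 = 0.270238 s
d_acc = v^2/(2a) = 0.306720 rad (each ramp)
d_cruise = 5.24 - 2*0.306720 = 4.626560 rad
t_cruise = 4.626560/2.27 = 2.038132 s
t_total = 2*0.270238 + 2.038132 = 2.5786

2.5786 s


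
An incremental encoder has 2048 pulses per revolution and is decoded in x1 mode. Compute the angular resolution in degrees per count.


resolution = 360 / (PPR * 1) = 360 / 2048 = 0.1758

0.1758 degrees


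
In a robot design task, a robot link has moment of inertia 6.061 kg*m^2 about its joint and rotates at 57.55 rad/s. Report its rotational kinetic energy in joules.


KE = (1/2)*I*omega^2 = 0.5*6.061*57.55^2 = 10037.0236

10037.0236 J


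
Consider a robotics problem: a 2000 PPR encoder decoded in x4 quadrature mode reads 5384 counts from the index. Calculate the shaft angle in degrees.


angle = counts * 360 / (PPR*4) = 5384 * 360 / 8000 = 242.2800

242.2800 degrees


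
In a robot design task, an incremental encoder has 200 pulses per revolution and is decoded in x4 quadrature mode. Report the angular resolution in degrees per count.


resolution = 360 / (PPR * 4) = 360 / 800 = 0.4500

0.4500 degrees


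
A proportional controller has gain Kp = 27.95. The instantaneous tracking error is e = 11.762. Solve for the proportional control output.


u_P = Kp * e = 27.95 * 11.762 = 328.7479

328.7479


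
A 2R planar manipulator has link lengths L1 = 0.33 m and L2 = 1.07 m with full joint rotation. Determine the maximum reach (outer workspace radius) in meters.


r_max = L1 + L2 = 0.33 + 1.07 = 1.4000

1.4000 m


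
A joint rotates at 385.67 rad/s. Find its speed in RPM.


RPM = 385.67 * 60/(2*pi) = 3682.8772

3682.8772 RPM


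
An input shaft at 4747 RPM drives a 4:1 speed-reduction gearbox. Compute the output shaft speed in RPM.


omega_out = omega_in / N = 4747 / 4 = 1186.7500

1186.7500 RPM


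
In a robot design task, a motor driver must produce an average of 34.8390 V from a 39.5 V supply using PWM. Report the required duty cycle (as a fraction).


D = V_avg/V_supply = 34.8390/39.5 = 0.8820

0.8820


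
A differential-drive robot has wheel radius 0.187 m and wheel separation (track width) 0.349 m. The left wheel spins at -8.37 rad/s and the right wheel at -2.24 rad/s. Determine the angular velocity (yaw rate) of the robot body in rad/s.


omega = r*(wR - wL)/L = 0.187*(-2.24 - (-8.37))/0.349 = 3.2846

3.2846 rad/s


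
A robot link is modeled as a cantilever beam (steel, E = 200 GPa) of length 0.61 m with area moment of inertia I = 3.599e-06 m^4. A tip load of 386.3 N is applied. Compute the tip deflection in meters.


delta = F*L^3/(3*E*I) = 386.3*0.61^3/(3*2.000e+11*3.599e-06)
      = 87.6827603/2159400 = 4.0605e-05

4.0605e-05 m


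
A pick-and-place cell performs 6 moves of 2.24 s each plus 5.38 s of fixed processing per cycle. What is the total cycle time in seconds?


T = 6*2.24 + 5.38 = 18.8200

18.8200 s


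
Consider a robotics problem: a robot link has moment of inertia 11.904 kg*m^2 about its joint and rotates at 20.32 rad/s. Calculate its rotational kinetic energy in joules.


KE = (1/2)*I*omega^2 = 0.5*11.904*20.32^2 = 2457.5951

2457.5951 J


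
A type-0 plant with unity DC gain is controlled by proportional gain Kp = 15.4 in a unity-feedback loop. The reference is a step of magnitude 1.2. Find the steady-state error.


e_ss = R/(1 + Kp) = 1.2/(1 + 15.4) = 1.2/16.4000 = 0.0732

0.0732


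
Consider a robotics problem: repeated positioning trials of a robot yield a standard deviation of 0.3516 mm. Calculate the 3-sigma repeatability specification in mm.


repeatability = 3*sigma = 3*0.3516 = 1.0548

1.0548 mm


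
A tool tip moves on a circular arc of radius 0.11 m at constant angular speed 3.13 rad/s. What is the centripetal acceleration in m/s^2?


a_c = omega^2 * r = 3.13^2 * 0.11 = 1.0777

1.0777 m/s^2


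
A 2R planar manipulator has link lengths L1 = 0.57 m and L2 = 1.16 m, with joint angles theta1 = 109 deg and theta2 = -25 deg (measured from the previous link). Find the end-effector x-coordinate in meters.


x = L1*cos(th1) + L2*cos(th1+th2) = 0.57*cos(109 deg) + 1.16*cos(84 deg) = -0.0643

-0.0643 m


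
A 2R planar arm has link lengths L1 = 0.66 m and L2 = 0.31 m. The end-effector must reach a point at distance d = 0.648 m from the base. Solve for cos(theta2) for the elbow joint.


cos(th2) = (d^2 - L1^2 - L2^2)/(2*L1*L2) = (0.648^2 - 0.66^2 - 0.31^2)/(2*0.66*0.31) = -0.2732

-0.2732


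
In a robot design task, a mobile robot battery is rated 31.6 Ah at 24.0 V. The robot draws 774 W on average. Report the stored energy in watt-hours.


E = capacity * V = 31.6*24.0 = 758.4000

758.4000 Wh


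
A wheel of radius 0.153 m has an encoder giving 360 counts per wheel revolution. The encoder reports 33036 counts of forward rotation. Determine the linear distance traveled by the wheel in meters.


revs = 33036/360 = 91.766667
d = revs * 2*pi*r = 91.766667 * 2*pi*0.153 = 88.2178

88.2178 m


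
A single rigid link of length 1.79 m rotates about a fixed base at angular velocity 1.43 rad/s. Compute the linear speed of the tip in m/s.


v = L*omega = 1.79 * 1.43 = 2.5597

2.5597 m/s


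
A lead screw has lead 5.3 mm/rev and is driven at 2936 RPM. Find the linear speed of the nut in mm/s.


v = lead * (RPM/60) = 5.3*2936/60 = 259.3467

259.3467 mm/s


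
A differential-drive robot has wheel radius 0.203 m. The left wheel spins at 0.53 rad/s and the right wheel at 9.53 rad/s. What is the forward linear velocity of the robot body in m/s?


v = r*(wR + wL)/2 = 0.203*(9.53 + 0.53)/2 = 1.0211

1.0211 m/s


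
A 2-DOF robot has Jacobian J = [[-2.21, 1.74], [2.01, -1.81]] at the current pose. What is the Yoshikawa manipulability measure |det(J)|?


det(J) = -2.21*-1.81 - (1.74)*(2.01) = 0.5027
|det(J)| = 0.5027

0.5027


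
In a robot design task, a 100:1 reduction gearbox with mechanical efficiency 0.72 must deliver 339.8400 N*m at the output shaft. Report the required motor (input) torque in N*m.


tau_in = tau_out / (N * eta) = 339.8400 / (100 * 0.72) = 4.7200

4.7200 N*m


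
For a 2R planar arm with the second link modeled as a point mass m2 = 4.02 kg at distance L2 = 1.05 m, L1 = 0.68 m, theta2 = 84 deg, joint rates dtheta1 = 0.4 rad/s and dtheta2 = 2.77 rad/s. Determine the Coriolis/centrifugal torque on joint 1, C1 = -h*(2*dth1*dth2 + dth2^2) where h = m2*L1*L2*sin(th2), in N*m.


h = m2*L1*L2*sin(th2) = 4.02*0.68*1.05*sin(84 deg) = 2.854556
C1 = -h*(2*0.4*2.77 + 2.77^2) = -2.854556*9.8889 = -28.2284

-28.2284 N*m


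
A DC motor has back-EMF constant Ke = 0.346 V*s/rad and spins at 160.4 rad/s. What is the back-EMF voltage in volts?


V_emf = Ke * omega = 0.346*160.4 = 55.4984

55.4984 V


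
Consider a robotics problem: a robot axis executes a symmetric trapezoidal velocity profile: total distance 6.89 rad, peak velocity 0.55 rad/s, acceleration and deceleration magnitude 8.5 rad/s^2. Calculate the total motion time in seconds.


t_acc = v/a = 0.55/8.5 = 0.064706 s
d_acc = v^2/(2a) = 0.017794 rad (each ramp)
d_cruise = 6.89 - 2*0.017794 = 6.854412 rad
t_cruise = 6.854412/0.55 = 12.462567 s
t_total = 2*0.064706 + 12.462567 = 12.5920

12.5920 s


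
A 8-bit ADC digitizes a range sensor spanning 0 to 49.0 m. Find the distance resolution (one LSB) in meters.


res = range / 2^n = 49.0/2^8 = 49.0/256 = 0.1914

0.1914 m


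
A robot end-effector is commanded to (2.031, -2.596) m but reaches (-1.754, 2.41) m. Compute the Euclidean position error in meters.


dx = -1.754 - (2.031) = -3.7850, dy = 2.41 - (-2.596) = 5.0060
err = sqrt(14.326225 + 25.060036) = 6.2758

6.2758 m


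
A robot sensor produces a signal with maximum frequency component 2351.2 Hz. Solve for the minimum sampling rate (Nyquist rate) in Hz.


f_s,min = 2*f_max = 2*2351.2 = 4702.4000

4702.4000 Hz


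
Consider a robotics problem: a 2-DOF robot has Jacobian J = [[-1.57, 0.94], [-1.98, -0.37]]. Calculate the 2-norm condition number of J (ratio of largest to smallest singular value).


JJ^T eigenvalues: trace(JJ^T) = 7.4058, det(JJ^T) = det(J)^2 = 5.96385241
s_max^2 = (7.4058 + sqrt(30.99046400))/2 = 6.48635397
s_min^2 = (7.4058 - sqrt(30.99046400))/2 = 0.91944603
kappa = s_max/s_min = sqrt(6.48635397/0.91944603) = 2.6561

2.6561


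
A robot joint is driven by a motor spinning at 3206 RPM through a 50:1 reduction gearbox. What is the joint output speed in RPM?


omega_joint = omega_motor / N = 3206 / 50 = 64.1200

64.1200 RPM


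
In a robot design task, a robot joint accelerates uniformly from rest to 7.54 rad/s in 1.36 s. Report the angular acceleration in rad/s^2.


alpha = delta_omega / t = 7.54 / 1.36 = 5.5441

5.5441 rad/s^2


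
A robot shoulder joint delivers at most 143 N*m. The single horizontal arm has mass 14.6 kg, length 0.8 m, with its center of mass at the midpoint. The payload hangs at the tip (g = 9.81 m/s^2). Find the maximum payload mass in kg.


tau_arm = m_arm*g*(L/2) = 14.6*9.81*0.8/2 = 57.2904 N*m
tau_payload = tau_max - tau_arm = 143 - 57.2904 = 85.7096
m_payload = tau_payload / (g*L) = 85.7096 / (9.81*0.8) = 10.9212

10.9212 kg


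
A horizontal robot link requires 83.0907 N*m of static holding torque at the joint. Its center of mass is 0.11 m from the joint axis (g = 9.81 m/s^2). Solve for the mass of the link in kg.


m = tau / (g*L) = 83.0907 / (9.81 * 0.11) = 77.0000

77.0000 kg


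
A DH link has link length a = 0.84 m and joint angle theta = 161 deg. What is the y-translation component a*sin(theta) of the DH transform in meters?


a*sin(theta) = 0.84*sin(161 deg) = 0.2735

0.2735 m


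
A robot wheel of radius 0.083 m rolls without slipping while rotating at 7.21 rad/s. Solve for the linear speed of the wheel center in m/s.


v = omega * r = 7.21 * 0.083 = 0.5984

0.5984 m/s


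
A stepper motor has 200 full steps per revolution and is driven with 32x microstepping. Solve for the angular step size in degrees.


step = 360/(200*32) = 360/6400 = 0.0563

0.0563 degrees


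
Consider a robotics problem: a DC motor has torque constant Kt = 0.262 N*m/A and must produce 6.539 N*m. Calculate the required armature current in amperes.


I = tau / Kt = 6.539/0.262 = 24.9580

24.9580 A


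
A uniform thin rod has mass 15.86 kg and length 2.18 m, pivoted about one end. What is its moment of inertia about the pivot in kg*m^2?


I = (1/3)*m*L^2 = (1/3)*15.86*2.18^2 = 25.1244

25.1244 kg*m^2


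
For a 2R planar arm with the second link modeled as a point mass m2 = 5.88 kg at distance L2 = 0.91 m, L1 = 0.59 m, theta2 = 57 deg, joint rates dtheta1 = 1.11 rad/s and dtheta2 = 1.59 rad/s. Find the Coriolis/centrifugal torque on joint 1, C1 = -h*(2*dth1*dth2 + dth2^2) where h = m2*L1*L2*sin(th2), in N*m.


h = m2*L1*L2*sin(th2) = 5.88*0.59*0.91*sin(57 deg) = 2.647660
C1 = -h*(2*1.11*1.59 + 1.59^2) = -2.647660*6.0579 = -16.0393

-16.0393 N*m


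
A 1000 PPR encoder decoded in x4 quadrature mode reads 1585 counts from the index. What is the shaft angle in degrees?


angle = counts * 360 / (PPR*4) = 1585 * 360 / 4000 = 142.6500

142.6500 degrees


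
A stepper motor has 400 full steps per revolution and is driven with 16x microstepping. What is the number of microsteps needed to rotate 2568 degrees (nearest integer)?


step_size = 360/(400*16) = 360/6400 = 0.056250 deg
n = 2568/(360/6400) = 2568*6400/360 = 45653.3333 -> 45653

45653 steps


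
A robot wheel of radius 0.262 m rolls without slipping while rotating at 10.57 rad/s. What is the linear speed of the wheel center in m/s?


v = omega * r = 10.57 * 0.262 = 2.7693

2.7693 m/s


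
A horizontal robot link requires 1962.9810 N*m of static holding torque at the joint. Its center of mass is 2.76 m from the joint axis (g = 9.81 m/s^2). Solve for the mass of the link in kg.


m = tau / (g*L) = 1962.9810 / (9.81 * 2.76) = 72.5000

72.5000 kg


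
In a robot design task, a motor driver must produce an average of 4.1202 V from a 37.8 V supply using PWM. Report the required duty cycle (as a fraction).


D = V_avg/V_supply = 4.1202/37.8 = 0.1090

0.1090


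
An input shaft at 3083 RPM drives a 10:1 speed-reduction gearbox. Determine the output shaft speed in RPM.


omega_out = omega_in / N = 3083 / 10 = 308.3000

308.3000 RPM


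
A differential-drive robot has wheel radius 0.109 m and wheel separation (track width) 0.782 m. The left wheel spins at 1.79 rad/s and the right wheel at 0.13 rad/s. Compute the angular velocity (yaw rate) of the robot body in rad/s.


omega = r*(wR - wL)/L = 0.109*(0.13 - (1.79))/0.782 = -0.2314

-0.2314 rad/s


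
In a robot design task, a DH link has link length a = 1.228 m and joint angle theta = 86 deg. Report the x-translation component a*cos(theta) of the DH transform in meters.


a*cos(theta) = 1.228*cos(86 deg) = 0.0857

0.0857 m


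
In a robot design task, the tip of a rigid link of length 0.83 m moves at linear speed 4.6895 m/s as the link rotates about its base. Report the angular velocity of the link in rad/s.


omega = v / L = 4.6895 / 0.83 = 5.6500

5.6500 rad/s


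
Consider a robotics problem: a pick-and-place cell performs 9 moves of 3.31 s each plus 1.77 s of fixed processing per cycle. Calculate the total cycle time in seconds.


T = 9*3.31 + 1.77 = 31.5600

31.5600 s


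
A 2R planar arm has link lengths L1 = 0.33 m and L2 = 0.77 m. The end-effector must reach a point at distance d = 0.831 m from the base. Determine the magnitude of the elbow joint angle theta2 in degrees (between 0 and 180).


cos(th2) = (d^2 - L1^2 - L2^2)/(2*L1*L2) = (0.831^2 - 0.33^2 - 0.77^2)/(2*0.33*0.77) = -0.02211531
th2 = acos(-0.02211531) = 91.2672 deg

91.2672 degrees


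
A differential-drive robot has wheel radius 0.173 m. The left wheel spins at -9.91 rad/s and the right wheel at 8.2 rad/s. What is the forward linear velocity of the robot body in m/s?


v = r*(wR + wL)/2 = 0.173*(8.2 + -9.91)/2 = -0.1479

-0.1479 m/s


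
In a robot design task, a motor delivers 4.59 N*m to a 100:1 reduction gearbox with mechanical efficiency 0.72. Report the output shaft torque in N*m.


tau_out = tau_in * N * eta = 4.59 * 100 * 0.72 = 330.4800

330.4800 N*m


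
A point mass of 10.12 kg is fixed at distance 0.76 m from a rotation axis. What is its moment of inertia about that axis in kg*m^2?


I = m*r^2 = 10.12*0.76^2 = 5.8453

5.8453 kg*m^2


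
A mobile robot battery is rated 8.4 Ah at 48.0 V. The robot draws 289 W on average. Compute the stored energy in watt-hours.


E = capacity * V = 8.4*48.0 = 403.2000

403.2000 Wh


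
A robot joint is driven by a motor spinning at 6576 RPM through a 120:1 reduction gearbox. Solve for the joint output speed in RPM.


omega_joint = omega_motor / N = 6576 / 120 = 54.8000

54.8000 RPM


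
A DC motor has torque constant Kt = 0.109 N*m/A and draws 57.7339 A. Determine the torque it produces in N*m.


tau = Kt * I = 0.109*57.7339 = 6.2930

6.2930 N*m


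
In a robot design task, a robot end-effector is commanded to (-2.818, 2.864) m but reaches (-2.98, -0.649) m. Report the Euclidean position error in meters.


dx = -2.98 - (-2.818) = -0.1620, dy = -0.649 - (2.864) = -3.5130
err = sqrt(0.026244 + 12.341169) = 3.5167

3.5167 m


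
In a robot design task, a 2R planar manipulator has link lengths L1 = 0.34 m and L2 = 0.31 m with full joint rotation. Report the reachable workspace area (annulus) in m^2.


r_max = L1 + L2 = 0.6500, r_min = |L1 - L2| = 0.0300
A = pi*(r_max^2 - r_min^2) = pi*(0.4225 - 0.0009) = 1.3245

1.3245 m^2


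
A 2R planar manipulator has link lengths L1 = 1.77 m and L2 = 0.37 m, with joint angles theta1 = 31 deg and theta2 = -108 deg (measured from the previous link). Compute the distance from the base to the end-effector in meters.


x = L1*cos(th1) + L2*cos(th1+th2) = 1.600418
y = L1*sin(th1) + L2*sin(th1+th2) = 0.551100
d = sqrt(x^2 + y^2) = sqrt(2.561338 + 0.303711) = 1.6926

1.6926 m


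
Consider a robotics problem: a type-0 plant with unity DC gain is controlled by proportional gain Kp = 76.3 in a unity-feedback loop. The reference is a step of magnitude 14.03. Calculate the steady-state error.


e_ss = R/(1 + Kp) = 14.03/(1 + 76.3) = 14.03/77.3000 = 0.1815

0.1815


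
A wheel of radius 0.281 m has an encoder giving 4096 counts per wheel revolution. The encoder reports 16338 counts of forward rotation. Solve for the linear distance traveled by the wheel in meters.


revs = 16338/4096 = 3.988770
d = revs * 2*pi*r = 3.988770 * 2*pi*0.281 = 7.0425

7.0425 m


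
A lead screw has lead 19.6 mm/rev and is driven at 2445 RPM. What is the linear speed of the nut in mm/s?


v = lead * (RPM/60) = 19.6*2445/60 = 798.7000

798.7000 mm/s


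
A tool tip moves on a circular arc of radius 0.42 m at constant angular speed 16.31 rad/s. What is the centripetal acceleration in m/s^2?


a_c = omega^2 * r = 16.31^2 * 0.42 = 111.7268

111.7268 m/s^2


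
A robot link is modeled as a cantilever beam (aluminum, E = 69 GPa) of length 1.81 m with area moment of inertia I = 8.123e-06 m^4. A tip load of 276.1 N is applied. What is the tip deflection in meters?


delta = F*L^3/(3*E*I) = 276.1*1.81^3/(3*6.900e+10*8.123e-06)
      = 1637.2014901/1681461 = 9.7368e-04

9.7368e-04 m


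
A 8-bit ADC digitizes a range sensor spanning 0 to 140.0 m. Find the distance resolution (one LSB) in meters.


res = range / 2^n = 140.0/2^8 = 140.0/256 = 0.5469

0.5469 m


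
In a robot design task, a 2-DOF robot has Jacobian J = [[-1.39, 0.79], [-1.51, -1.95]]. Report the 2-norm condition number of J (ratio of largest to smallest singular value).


JJ^T eigenvalues: trace(JJ^T) = 8.6388, det(JJ^T) = det(J)^2 = 15.23653156
s_max^2 = (8.6388 + sqrt(13.68273920))/2 = 6.16890934
s_min^2 = (8.6388 - sqrt(13.68273920))/2 = 2.46989066
kappa = s_max/s_min = sqrt(6.16890934/2.46989066) = 1.5804

1.5804


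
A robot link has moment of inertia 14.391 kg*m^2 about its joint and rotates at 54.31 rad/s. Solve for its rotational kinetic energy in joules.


KE = (1/2)*I*omega^2 = 0.5*14.391*54.31^2 = 21223.6748

21223.6748 J


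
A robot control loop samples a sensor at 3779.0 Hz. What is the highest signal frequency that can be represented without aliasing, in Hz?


f_max = f_s/2 = 3779.0/2 = 1889.5000

1889.5000 Hz


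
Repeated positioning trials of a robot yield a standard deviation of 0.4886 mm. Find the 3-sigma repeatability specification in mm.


repeatability = 3*sigma = 3*0.4886 = 1.4658

1.4658 mm


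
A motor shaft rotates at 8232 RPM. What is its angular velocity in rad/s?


omega = 8232 * 2*pi/60 = 862.0530

862.0530 rad/s


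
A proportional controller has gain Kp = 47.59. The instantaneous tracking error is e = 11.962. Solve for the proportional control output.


u_P = Kp * e = 47.59 * 11.962 = 569.2716

569.2716


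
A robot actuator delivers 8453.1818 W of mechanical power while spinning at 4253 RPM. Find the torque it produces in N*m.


omega = 4253 * 2*pi/60 = 445.373119 rad/s
tau = P / omega = 8453.1818 / 445.373119 = 18.9800

18.9800 N*m


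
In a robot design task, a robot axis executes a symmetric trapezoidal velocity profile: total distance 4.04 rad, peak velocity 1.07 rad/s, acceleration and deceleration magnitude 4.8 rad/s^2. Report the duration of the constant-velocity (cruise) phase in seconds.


t_acc = v/a = 0.222917 s, d_acc = v^2/(2a) = 0.119260 rad each
d_cruise = 4.04 - 2*0.119260 = 3.801480 rad
t_cruise = d_cruise/v = 3.801480/1.07 = 3.5528

3.5528 s


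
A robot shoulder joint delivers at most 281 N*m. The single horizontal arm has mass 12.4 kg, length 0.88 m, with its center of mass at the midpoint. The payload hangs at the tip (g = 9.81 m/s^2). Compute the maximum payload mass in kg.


tau_arm = m_arm*g*(L/2) = 12.4*9.81*0.88/2 = 53.5234 N*m
tau_payload = tau_max - tau_arm = 281 - 53.5234 = 227.4766
m_payload = tau_payload / (g*L) = 227.4766 / (9.81*0.88) = 26.3503

26.3503 kg


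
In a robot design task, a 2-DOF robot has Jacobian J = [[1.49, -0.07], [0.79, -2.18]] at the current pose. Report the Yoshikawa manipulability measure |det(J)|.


det(J) = 1.49*-2.18 - (-0.07)*(0.79) = -3.1929
|det(J)| = 3.1929

3.1929


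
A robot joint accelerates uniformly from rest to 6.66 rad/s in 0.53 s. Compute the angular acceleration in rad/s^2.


alpha = delta_omega / t = 6.66 / 0.53 = 12.5660

12.5660 rad/s^2


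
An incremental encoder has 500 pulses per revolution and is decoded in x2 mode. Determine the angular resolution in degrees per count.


resolution = 360 / (PPR * 2) = 360 / 1000 = 0.3600

0.3600 degrees


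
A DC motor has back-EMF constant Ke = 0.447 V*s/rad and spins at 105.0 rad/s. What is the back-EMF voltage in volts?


V_emf = Ke * omega = 0.447*105.0 = 46.9350

46.9350 V


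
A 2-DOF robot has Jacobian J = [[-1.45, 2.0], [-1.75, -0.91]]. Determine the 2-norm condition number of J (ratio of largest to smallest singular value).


JJ^T eigenvalues: trace(JJ^T) = 9.9931, det(JJ^T) = det(J)^2 = 23.22758025
s_max^2 = (9.9931 + sqrt(6.95172661))/2 = 6.31485636
s_min^2 = (9.9931 - sqrt(6.95172661))/2 = 3.67824364
kappa = s_max/s_min = sqrt(6.31485636/3.67824364) = 1.3103

1.3103


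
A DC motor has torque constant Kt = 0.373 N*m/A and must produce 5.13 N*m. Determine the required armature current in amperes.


I = tau / Kt = 5.13/0.373 = 13.7534

13.7534 A


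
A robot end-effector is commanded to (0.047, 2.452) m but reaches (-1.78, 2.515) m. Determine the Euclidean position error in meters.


dx = -1.78 - (0.047) = -1.8270, dy = 2.515 - (2.452) = 0.0630
err = sqrt(3.337929 + 0.003969) = 1.8281

1.8281 m


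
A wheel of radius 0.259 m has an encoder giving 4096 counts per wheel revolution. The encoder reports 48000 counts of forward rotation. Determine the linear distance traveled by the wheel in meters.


revs = 48000/4096 = 11.718750
d = revs * 2*pi*r = 11.718750 * 2*pi*0.259 = 19.0704

19.0704 m


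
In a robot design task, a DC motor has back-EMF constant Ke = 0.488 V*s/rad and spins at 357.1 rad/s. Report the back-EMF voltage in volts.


V_emf = Ke * omega = 0.488*357.1 = 174.2648

174.2648 V


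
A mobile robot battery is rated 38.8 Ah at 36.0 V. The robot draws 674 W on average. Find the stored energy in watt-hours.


E = capacity * V = 38.8*36.0 = 1396.8000

1396.8000 Wh


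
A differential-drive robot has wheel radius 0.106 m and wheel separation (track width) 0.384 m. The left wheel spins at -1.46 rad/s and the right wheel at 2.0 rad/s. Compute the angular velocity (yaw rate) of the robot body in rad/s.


omega = r*(wR - wL)/L = 0.106*(2.0 - (-1.46))/0.384 = 0.9551

0.9551 rad/s


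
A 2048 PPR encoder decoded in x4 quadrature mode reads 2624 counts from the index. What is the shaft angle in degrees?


angle = counts * 360 / (PPR*4) = 2624 * 360 / 8192 = 115.3125

115.3125 degrees


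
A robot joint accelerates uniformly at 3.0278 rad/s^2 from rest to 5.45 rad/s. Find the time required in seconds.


t = delta_omega / alpha = 5.45 / 3.0278 = 1.8000

1.8000 s


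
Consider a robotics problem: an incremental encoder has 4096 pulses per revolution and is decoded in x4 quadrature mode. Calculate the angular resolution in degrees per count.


resolution = 360 / (PPR * 4) = 360 / 16384 = 0.0220

0.0220 degrees


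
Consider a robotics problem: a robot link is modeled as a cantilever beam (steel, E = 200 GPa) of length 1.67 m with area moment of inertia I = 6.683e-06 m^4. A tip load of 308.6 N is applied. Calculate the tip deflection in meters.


delta = F*L^3/(3*E*I) = 308.6*1.67^3/(3*2.000e+11*6.683e-06)
      = 1437.2930818/4009800 = 3.5845e-04

3.5845e-04 m


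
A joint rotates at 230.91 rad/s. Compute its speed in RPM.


RPM = 230.91 * 60/(2*pi) = 2205.0281

2205.0281 RPM


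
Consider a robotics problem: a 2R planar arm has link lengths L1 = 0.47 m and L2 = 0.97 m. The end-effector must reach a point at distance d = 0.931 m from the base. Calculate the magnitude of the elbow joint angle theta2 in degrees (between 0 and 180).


cos(th2) = (d^2 - L1^2 - L2^2)/(2*L1*L2) = (0.931^2 - 0.47^2 - 0.97^2)/(2*0.47*0.97) = -0.32357864
th2 = acos(-0.32357864) = 108.8795 deg

108.8795 degrees


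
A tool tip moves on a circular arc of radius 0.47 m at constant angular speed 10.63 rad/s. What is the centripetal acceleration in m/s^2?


a_c = omega^2 * r = 10.63^2 * 0.47 = 53.1085

53.1085 m/s^2


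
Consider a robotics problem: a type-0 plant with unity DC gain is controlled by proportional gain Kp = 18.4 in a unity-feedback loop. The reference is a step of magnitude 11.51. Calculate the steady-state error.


e_ss = R/(1 + Kp) = 11.51/(1 + 18.4) = 11.51/19.4000 = 0.5933

0.5933


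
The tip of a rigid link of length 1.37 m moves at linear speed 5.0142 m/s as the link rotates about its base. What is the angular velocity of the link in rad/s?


omega = v / L = 5.0142 / 1.37 = 3.6600

3.6600 rad/s


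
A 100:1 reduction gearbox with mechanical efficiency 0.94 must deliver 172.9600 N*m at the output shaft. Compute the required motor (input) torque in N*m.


tau_in = tau_out / (N * eta) = 172.9600 / (100 * 0.94) = 1.8400

1.8400 N*m


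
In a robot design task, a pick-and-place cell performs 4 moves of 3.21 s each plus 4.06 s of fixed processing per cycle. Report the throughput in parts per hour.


T_cycle = 4*3.21 + 4.06 = 16.9000 s
rate = 3600/T = 213.0178

213.0178 parts/hour


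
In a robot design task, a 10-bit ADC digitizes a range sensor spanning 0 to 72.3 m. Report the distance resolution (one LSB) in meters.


res = range / 2^n = 72.3/2^10 = 72.3/1024 = 0.0706

0.0706 m


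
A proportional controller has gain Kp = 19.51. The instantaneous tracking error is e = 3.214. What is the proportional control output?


u_P = Kp * e = 19.51 * 3.214 = 62.7051

62.7051


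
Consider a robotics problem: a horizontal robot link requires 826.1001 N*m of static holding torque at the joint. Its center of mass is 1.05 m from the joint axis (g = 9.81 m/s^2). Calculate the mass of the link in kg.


m = tau / (g*L) = 826.1001 / (9.81 * 1.05) = 80.2000

80.2000 kg


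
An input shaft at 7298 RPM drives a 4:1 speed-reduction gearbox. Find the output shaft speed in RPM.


omega_out = omega_in / N = 7298 / 4 = 1824.5000

1824.5000 RPM


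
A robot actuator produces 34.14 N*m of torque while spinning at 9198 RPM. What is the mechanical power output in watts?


omega = 9198 * 2*pi/60 = 963.212308 rad/s
P = tau * omega = 34.14 * 963.212308 = 32884.0682

32884.0682 W


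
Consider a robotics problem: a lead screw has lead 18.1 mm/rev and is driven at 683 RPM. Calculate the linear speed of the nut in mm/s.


v = lead * (RPM/60) = 18.1*683/60 = 206.0383

206.0383 mm/s


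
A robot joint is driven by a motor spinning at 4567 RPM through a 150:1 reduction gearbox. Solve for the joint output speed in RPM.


omega_joint = omega_motor / N = 4567 / 150 = 30.4467

30.4467 RPM


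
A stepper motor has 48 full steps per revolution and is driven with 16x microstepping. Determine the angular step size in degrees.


step = 360/(48*16) = 360/768 = 0.4688

0.4688 degrees


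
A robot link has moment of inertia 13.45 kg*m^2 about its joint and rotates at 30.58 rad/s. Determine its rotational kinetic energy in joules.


KE = (1/2)*I*omega^2 = 0.5*13.45*30.58^2 = 6288.7923

6288.7923 J


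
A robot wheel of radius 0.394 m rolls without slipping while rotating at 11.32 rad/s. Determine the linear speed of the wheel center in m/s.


v = omega * r = 11.32 * 0.394 = 4.4601

4.4601 m/s


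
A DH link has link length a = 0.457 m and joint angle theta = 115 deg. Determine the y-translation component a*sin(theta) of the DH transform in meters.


a*sin(theta) = 0.457*sin(115 deg) = 0.4142

0.4142 m


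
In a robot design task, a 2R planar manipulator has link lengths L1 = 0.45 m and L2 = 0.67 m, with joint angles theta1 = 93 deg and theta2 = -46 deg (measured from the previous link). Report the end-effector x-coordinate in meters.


x = L1*cos(th1) + L2*cos(th1+th2) = 0.45*cos(93 deg) + 0.67*cos(47 deg) = 0.4334

0.4334 m


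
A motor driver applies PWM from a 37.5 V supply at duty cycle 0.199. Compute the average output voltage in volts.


V_avg = V_supply * D = 37.5*0.199 = 7.4625

7.4625 V


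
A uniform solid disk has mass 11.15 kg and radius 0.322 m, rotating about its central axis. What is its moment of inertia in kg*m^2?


I = (1/2)*m*R^2 = 0.5*11.15*0.322^2 = 0.5780

0.5780 kg*m^2


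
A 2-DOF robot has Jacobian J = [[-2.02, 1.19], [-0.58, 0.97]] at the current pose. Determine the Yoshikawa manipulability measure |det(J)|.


det(J) = -2.02*0.97 - (1.19)*(-0.58) = -1.2692
|det(J)| = 1.2692

1.2692


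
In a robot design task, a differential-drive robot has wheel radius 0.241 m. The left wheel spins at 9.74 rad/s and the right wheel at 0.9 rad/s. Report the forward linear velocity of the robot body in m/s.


v = r*(wR + wL)/2 = 0.241*(0.9 + 9.74)/2 = 1.2821

1.2821 m/s


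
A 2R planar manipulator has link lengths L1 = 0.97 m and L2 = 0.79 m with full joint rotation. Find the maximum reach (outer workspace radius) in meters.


r_max = L1 + L2 = 0.97 + 0.79 = 1.7600

1.7600 m


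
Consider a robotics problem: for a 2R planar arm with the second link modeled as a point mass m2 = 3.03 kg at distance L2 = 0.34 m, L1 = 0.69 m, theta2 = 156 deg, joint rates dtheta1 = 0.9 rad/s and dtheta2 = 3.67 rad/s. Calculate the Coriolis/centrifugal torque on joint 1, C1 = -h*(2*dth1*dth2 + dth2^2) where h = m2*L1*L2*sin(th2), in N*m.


h = m2*L1*L2*sin(th2) = 3.03*0.69*0.34*sin(156 deg) = 0.289124
C1 = -h*(2*0.9*3.67 + 3.67^2) = -0.289124*20.0749 = -5.8041

-5.8041 N*m


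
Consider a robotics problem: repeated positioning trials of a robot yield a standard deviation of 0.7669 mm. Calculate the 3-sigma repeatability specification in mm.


repeatability = 3*sigma = 3*0.7669 = 2.3007

2.3007 mm


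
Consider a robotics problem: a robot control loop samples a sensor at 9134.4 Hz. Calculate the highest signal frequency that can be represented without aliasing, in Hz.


f_max = f_s/2 = 9134.4/2 = 4567.2000

4567.2000 Hz


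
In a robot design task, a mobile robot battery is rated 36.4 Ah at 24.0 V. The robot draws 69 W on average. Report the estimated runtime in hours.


E = 36.4*24.0 = 873.6000 Wh
t = E/P = 873.6000/69 = 12.6609

12.6609 hours


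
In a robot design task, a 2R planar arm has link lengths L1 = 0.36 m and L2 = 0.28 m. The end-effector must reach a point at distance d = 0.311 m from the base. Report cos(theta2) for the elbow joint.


cos(th2) = (d^2 - L1^2 - L2^2)/(2*L1*L2) = (0.311^2 - 0.36^2 - 0.28^2)/(2*0.36*0.28) = -0.5520

-0.5520


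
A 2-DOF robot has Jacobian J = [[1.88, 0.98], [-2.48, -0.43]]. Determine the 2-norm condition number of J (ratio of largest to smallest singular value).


JJ^T eigenvalues: trace(JJ^T) = 10.8301, det(JJ^T) = det(J)^2 = 2.63088400
s_max^2 = (10.8301 + sqrt(106.76753001))/2 = 10.58146873
s_min^2 = (10.8301 - sqrt(106.76753001))/2 = 0.24863127
kappa = s_max/s_min = sqrt(10.58146873/0.24863127) = 6.5237

6.5237


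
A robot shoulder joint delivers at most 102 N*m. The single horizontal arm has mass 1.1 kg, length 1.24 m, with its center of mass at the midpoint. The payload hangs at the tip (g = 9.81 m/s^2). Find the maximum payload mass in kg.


tau_arm = m_arm*g*(L/2) = 1.1*9.81*1.24/2 = 6.6904 N*m
tau_payload = tau_max - tau_arm = 102 - 6.6904 = 95.3096
m_payload = tau_payload / (g*L) = 95.3096 / (9.81*1.24) = 7.8351

7.8351 kg


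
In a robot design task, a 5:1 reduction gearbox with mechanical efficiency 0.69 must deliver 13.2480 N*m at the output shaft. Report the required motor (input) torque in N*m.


tau_in = tau_out / (N * eta) = 13.2480 / (5 * 0.69) = 3.8400

3.8400 N*m


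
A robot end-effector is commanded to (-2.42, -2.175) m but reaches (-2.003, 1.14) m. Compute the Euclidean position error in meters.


dx = -2.003 - (-2.42) = 0.4170, dy = 1.14 - (-2.175) = 3.3150
err = sqrt(0.173889 + 10.989225) = 3.3411

3.3411 m


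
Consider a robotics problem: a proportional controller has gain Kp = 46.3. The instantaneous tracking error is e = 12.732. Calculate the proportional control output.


u_P = Kp * e = 46.3 * 12.732 = 589.4916

589.4916


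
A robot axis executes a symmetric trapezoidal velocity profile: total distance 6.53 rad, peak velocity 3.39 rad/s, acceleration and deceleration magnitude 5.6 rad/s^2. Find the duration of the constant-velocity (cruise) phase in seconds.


t_acc = v/a = 0.605357 s, d_acc = v^2/(2a) = 1.026080 rad each
d_cruise = 6.53 - 2*1.026080 = 4.477840 rad
t_cruise = d_cruise/v = 4.477840/3.39 = 1.3209

1.3209 s


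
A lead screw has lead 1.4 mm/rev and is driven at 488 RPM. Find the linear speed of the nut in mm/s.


v = lead * (RPM/60) = 1.4*488/60 = 11.3867

11.3867 mm/s


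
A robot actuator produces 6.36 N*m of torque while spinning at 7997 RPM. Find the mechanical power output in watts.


omega = 7997 * 2*pi/60 = 837.443882 rad/s
P = tau * omega = 6.36 * 837.443882 = 5326.1431

5326.1431 W


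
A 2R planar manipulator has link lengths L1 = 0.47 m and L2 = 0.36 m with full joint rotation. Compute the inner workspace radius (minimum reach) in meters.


r_min = |L1 - L2| = |0.47 - 0.36| = 0.1100

0.1100 m


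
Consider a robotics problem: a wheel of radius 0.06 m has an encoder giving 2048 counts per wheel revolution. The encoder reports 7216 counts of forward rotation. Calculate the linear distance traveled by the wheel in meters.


revs = 7216/2048 = 3.523438
d = revs * 2*pi*r = 3.523438 * 2*pi*0.06 = 1.3283

1.3283 m


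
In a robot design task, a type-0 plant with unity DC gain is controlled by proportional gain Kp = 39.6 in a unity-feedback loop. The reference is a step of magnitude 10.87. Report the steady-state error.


e_ss = R/(1 + Kp) = 10.87/(1 + 39.6) = 10.87/40.6000 = 0.2677

0.2677


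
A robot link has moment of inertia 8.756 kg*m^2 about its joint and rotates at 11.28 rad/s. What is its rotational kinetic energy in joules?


KE = (1/2)*I*omega^2 = 0.5*8.756*11.28^2 = 557.0497

557.0497 J


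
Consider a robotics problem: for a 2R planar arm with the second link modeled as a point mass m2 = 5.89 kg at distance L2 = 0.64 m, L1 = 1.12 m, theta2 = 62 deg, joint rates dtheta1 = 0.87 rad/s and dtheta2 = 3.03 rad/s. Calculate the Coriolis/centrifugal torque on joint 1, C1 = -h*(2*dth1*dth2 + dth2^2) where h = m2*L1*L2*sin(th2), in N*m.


h = m2*L1*L2*sin(th2) = 5.89*1.12*0.64*sin(62 deg) = 3.727762
C1 = -h*(2*0.87*3.03 + 3.03^2) = -3.727762*14.4531 = -53.8777

-53.8777 N*m


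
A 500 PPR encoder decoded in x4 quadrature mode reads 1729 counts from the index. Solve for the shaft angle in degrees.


angle = counts * 360 / (PPR*4) = 1729 * 360 / 2000 = 311.2200

311.2200 degrees


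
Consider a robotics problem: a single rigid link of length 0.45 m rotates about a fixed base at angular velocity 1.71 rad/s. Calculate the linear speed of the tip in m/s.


v = L*omega = 0.45 * 1.71 = 0.7695

0.7695 m/s


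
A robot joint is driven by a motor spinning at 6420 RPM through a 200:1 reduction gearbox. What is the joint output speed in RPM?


omega_joint = omega_motor / N = 6420 / 200 = 32.1000

32.1000 RPM


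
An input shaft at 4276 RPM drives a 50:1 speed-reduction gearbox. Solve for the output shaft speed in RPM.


omega_out = omega_in / N = 4276 / 50 = 85.5200

85.5200 RPM


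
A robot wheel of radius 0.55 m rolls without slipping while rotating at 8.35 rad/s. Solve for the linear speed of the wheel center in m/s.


v = omega * r = 8.35 * 0.55 = 4.5925

4.5925 m/s


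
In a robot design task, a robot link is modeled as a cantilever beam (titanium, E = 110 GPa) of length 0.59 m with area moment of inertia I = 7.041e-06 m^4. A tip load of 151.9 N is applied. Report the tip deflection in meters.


delta = F*L^3/(3*E*I) = 151.9*0.59^3/(3*1.100e+11*7.041e-06)
      = 31.1970701/2323530 = 1.3427e-05

1.3427e-05 m


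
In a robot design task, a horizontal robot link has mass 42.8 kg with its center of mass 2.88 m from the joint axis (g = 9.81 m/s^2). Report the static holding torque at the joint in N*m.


tau = m*g*L = 42.8 * 9.81 * 2.88 = 1209.2198

1209.2198 N*m


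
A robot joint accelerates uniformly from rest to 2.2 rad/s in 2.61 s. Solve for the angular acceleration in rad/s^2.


alpha = delta_omega / t = 2.2 / 2.61 = 0.8429

0.8429 rad/s^2


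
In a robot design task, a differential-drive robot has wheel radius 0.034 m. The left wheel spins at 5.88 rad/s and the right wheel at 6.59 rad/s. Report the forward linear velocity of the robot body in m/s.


v = r*(wR + wL)/2 = 0.034*(6.59 + 5.88)/2 = 0.2120

0.2120 m/s


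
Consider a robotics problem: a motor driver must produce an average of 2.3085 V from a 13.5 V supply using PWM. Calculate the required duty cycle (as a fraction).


D = V_avg/V_supply = 2.3085/13.5 = 0.1710

0.1710


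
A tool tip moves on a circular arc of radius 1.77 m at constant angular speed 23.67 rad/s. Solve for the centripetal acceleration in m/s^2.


a_c = omega^2 * r = 23.67^2 * 1.77 = 991.6760

991.6760 m/s^2


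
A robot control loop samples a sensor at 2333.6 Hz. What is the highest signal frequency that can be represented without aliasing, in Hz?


f_max = f_s/2 = 2333.6/2 = 1166.8000

1166.8000 Hz


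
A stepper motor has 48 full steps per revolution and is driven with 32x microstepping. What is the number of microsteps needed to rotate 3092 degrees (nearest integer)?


step_size = 360/(48*32) = 360/1536 = 0.234375 deg
n = 3092/(360/1536) = 3092*1536/360 = 13192.5333 -> 13193

13193 steps


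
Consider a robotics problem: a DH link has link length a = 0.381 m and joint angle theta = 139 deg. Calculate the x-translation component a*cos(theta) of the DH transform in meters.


a*cos(theta) = 0.381*cos(139 deg) = -0.2875

-0.2875 m
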